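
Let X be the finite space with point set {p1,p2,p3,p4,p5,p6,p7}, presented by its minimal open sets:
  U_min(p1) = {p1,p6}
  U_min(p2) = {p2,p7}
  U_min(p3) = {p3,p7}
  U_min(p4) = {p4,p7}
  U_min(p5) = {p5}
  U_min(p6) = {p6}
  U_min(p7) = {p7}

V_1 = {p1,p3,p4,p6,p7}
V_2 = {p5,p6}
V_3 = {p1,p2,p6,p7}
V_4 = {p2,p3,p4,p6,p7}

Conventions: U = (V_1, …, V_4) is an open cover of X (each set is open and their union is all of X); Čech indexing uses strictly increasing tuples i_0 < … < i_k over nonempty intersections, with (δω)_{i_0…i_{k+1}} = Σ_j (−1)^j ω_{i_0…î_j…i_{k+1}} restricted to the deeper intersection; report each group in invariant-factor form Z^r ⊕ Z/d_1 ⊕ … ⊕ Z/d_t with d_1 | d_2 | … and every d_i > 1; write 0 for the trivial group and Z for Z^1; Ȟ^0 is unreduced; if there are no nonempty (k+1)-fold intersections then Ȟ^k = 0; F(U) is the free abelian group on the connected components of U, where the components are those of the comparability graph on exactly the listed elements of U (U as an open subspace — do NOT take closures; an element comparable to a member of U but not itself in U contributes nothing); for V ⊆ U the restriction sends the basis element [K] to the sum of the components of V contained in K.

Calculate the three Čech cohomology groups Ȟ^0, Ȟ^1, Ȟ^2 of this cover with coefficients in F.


Ȟ^0 ≅ Z^3, Ȟ^1 ≅ 0, Ȟ^2 ≅ 0

nerve simplices:
  V12={p6} V13={p1,p6,p7} V14={p3,p4,p6,p7} V23={p6} V24={p6} V34={p2,p6,p7}
  V123={p6} V124={p6} V134={p6,p7} V234={p6}
  V1234={p6}
components per intersection:
  V1: {p1,p6} {p3,p4,p7}
  V2: {p5} {p6}
  V3: {p1,p6} {p2,p7}
  V4: {p2,p3,p4,p7} {p6}
  V12: {p6}
  V13: {p1,p6} {p7}
  V14: {p3,p4,p7} {p6}
  V23: {p6}
  V24: {p6}
  V34: {p2,p7} {p6}
  V123: {p6}
  V124: {p6}
  V134: {p6} {p7}
  V234: {p6}
  V1234: {p6}
C dims 8,9,5,1; δ0: rk 5, SNF 1^5; δ1: rk 4, SNF 1^4; δ2: rk 1, SNF 1^1
degree 0: 8−5−0 = 3 → Ȟ^0 ≅ Z^3
degree 1: 9−4−5 = 0 → Ȟ^1 ≅ 0
degree 2: 5−1−4 = 0 → Ȟ^2 ≅ 0


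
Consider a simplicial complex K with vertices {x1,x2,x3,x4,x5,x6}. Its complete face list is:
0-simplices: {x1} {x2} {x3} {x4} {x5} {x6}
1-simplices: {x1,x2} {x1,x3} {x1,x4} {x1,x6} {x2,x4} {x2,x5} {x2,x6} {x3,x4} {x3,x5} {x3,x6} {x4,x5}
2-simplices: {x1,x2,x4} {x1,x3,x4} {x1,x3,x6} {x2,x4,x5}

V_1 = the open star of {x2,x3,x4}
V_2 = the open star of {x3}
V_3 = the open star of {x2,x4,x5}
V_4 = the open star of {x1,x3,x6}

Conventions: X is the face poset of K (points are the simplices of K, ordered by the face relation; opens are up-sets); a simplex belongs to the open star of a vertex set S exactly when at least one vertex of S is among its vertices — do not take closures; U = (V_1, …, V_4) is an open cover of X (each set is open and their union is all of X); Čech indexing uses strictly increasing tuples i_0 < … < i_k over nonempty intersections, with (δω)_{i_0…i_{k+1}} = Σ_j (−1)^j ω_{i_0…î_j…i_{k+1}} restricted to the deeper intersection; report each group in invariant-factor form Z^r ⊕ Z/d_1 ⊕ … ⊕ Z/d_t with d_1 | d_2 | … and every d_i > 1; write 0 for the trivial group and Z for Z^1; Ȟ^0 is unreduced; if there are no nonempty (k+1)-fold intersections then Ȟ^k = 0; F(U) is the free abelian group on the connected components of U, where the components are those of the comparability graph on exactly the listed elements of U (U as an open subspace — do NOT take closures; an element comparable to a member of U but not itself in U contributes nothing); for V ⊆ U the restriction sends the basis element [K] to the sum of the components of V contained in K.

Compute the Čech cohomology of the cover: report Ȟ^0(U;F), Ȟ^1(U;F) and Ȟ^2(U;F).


Ȟ^0 = Z; Ȟ^1 = Z^2; Ȟ^2 = 0

nerve simplices:
  V1={{x2},{x3},{x4},{x1,x2},{x1,x3},{x1,x4},{x2,x4},{x2,x5},{x2,x6},{x3,x4},{x3,x5},{x3,x6},{x4,x5},{x1,x2,x4},{x1,x3,x4},{x1,x3,x6},{x2,x4,x5}} V2={{x3},{x1,x3},{x3,x4},{x3,x5},{x3,x6},{x1,x3,x4},{x1,x3,x6}} V3={{x2},{x4},{x5},{x1,x2},{x1,x4},{x2,x4},{x2,x5},{x2,x6},{x3,x4},{x3,x5},{x4,x5},{x1,x2,x4},{x1,x3,x4},{x2,x4,x5}} V4={{x1},{x3},{x6},{x1,x2},{x1,x3},{x1,x4},{x1,x6},{x2,x6},{x3,x4},{x3,x5},{x3,x6},{x1,x2,x4},{x1,x3,x4},{x1,x3,x6}}
  V12={{x3},{x1,x3},{x3,x4},{x3,x5},{x3,x6},{x1,x3,x4},{x1,x3,x6}} V13={{x2},{x4},{x1,x2},{x1,x4},{x2,x4},{x2,x5},{x2,x6},{x3,x4},{x3,x5},{x4,x5},{x1,x2,x4},{x1,x3,x4},{x2,x4,x5}} V14={{x3},{x1,x2},{x1,x3},{x1,x4},{x2,x6},{x3,x4},{x3,x5},{x3,x6},{x1,x2,x4},{x1,x3,x4},{x1,x3,x6}} V23={{x3,x4},{x3,x5},{x1,x3,x4}} V24={{x3},{x1,x3},{x3,x4},{x3,x5},{x3,x6},{x1,x3,x4},{x1,x3,x6}} V34={{x1,x2},{x1,x4},{x2,x6},{x3,x4},{x3,x5},{x1,x2,x4},{x1,x3,x4}}
  V123={{x3,x4},{x3,x5},{x1,x3,x4}} V124={{x3},{x1,x3},{x3,x4},{x3,x5},{x3,x6},{x1,x3,x4},{x1,x3,x6}} V134={{x1,x2},{x1,x4},{x2,x6},{x3,x4},{x3,x5},{x1,x2,x4},{x1,x3,x4}} V234={{x3,x4},{x3,x5},{x1,x3,x4}}
  V1234={{x3,x4},{x3,x5},{x1,x3,x4}}
components per intersection:
  V1: {{x2},{x3},{x4},{x1,x2},{x1,x3},{x1,x4},{x2,x4},{x2,x5},{x2,x6},{x3,x4},{x3,x5},{x3,x6},{x4,x5},{x1,x2,x4},{x1,x3,x4},{x1,x3,x6},{x2,x4,x5}}
  V2: {{x3},{x1,x3},{x3,x4},{x3,x5},{x3,x6},{x1,x3,x4},{x1,x3,x6}}
  V3: {{x2},{x4},{x5},{x1,x2},{x1,x4},{x2,x4},{x2,x5},{x2,x6},{x3,x4},{x3,x5},{x4,x5},{x1,x2,x4},{x1,x3,x4},{x2,x4,x5}}
  V4: {{x1},{x3},{x6},{x1,x2},{x1,x3},{x1,x4},{x1,x6},{x2,x6},{x3,x4},{x3,x5},{x3,x6},{x1,x2,x4},{x1,x3,x4},{x1,x3,x6}}
  V12: {{x3},{x1,x3},{x3,x4},{x3,x5},{x3,x6},{x1,x3,x4},{x1,x3,x6}}
  V13: {{x2},{x4},{x1,x2},{x1,x4},{x2,x4},{x2,x5},{x2,x6},{x3,x4},{x4,x5},{x1,x2,x4},{x1,x3,x4},{x2,x4,x5}} {{x3,x5}}
  V14: {{x3},{x1,x2},{x1,x3},{x1,x4},{x3,x4},{x3,x5},{x3,x6},{x1,x2,x4},{x1,x3,x4},{x1,x3,x6}} {{x2,x6}}
  V23: {{x3,x4},{x1,x3,x4}} {{x3,x5}}
  V24: {{x3},{x1,x3},{x3,x4},{x3,x5},{x3,x6},{x1,x3,x4},{x1,x3,x6}}
  V34: {{x1,x2},{x1,x4},{x3,x4},{x1,x2,x4},{x1,x3,x4}} {{x2,x6}} {{x3,x5}}
  V123: {{x3,x4},{x1,x3,x4}} {{x3,x5}}
  V124: {{x3},{x1,x3},{x3,x4},{x3,x5},{x3,x6},{x1,x3,x4},{x1,x3,x6}}
  V134: {{x1,x2},{x1,x4},{x3,x4},{x1,x2,x4},{x1,x3,x4}} {{x2,x6}} {{x3,x5}}
  V234: {{x3,x4},{x1,x3,x4}} {{x3,x5}}
  V1234: {{x3,x4},{x1,x3,x4}} {{x3,x5}}
C dims 4,11,8,2; δ0: rk 3, SNF 1^3; δ1: rk 6, SNF 1^6; δ2: rk 2, SNF 1^2
degree 0: 4−3−0 = 1 → Ȟ^0 ≅ Z
degree 1: 11−6−3 = 2 → Ȟ^1 ≅ Z^2
degree 2: 8−2−6 = 0 → Ȟ^2 ≅ 0


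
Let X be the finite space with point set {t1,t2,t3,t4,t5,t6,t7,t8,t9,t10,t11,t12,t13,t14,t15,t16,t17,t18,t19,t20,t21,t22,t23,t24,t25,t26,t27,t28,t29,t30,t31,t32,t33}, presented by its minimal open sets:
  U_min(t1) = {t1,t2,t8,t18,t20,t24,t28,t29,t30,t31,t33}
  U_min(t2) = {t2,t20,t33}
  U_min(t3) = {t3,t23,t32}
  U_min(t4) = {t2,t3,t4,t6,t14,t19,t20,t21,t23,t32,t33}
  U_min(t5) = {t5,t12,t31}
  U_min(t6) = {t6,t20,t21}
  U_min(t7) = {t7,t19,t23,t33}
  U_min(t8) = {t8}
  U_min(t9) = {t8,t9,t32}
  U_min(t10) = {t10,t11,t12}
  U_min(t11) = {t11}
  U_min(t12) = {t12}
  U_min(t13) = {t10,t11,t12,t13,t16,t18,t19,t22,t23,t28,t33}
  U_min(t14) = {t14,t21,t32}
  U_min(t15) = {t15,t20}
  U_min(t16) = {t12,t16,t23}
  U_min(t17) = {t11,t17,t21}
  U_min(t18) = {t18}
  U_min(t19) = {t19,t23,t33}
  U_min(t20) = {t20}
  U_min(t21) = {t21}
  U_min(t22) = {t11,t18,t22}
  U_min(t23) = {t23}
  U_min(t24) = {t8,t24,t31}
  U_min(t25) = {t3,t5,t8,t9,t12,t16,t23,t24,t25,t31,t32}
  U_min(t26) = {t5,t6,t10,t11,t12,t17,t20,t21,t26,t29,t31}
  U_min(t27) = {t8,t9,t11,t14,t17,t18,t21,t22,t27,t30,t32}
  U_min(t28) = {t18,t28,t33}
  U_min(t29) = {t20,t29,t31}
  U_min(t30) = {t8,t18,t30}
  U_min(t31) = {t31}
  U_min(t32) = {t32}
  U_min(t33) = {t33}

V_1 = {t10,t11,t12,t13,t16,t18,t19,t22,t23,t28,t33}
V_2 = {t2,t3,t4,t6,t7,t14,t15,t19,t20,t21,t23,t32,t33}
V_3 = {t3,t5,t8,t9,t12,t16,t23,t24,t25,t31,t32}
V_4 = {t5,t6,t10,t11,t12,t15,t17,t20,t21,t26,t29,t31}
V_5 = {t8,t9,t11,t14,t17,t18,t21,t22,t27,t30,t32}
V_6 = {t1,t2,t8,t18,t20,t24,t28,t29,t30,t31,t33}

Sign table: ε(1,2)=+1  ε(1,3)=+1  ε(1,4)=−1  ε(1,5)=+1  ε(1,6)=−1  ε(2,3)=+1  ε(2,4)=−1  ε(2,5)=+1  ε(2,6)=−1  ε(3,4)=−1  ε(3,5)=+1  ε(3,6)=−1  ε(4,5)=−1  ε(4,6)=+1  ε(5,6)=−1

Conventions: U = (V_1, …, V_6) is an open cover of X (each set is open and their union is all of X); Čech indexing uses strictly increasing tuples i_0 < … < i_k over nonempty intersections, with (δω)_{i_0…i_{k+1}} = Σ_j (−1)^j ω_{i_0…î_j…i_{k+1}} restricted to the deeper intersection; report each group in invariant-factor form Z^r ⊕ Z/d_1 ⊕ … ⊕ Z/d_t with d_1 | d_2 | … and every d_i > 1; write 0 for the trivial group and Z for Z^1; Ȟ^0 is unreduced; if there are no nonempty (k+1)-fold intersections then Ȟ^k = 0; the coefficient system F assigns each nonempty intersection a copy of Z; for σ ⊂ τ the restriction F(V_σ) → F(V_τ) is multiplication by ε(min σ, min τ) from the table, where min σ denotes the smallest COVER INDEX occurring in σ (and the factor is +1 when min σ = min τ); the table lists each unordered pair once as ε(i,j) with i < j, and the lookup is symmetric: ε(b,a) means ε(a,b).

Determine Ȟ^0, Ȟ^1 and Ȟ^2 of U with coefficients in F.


Ȟ^0 ≅ Z; Ȟ^1 ≅ 0; Ȟ^2 ≅ Z/2

nerve simplices:
  V12={t19,t23,t33} V13={t12,t16,t23} V14={t10,t11,t12} V15={t11,t18,t22} V16={t18,t28,t33} V23={t3,t23,t32} V24={t6,t15,t20,t21} V25={t14,t21,t32} V26={t2,t20,t33} V34={t5,t12,t31} V35={t8,t9,t32} V36={t8,t24,t31} V45={t11,t17,t21} V46={t20,t29,t31} V56={t8,t18,t30}
  V123={t23} V126={t33} V134={t12} V145={t11} V156={t18} V235={t32} V245={t21} V246={t20} V346={t31} V356={t8}
C dims 6,15,10; δ0: rk 5, SNF 1^5; δ1: rk 10, SNF 1^9·2
degree 0: 6−5−0 = 1 → Ȟ^0 ≅ Z
degree 1: 15−10−5 = 0 → Ȟ^1 ≅ 0
degree 2: 10−0−10 = 0 plus torsion [2] → Ȟ^2 ≅ Z/2


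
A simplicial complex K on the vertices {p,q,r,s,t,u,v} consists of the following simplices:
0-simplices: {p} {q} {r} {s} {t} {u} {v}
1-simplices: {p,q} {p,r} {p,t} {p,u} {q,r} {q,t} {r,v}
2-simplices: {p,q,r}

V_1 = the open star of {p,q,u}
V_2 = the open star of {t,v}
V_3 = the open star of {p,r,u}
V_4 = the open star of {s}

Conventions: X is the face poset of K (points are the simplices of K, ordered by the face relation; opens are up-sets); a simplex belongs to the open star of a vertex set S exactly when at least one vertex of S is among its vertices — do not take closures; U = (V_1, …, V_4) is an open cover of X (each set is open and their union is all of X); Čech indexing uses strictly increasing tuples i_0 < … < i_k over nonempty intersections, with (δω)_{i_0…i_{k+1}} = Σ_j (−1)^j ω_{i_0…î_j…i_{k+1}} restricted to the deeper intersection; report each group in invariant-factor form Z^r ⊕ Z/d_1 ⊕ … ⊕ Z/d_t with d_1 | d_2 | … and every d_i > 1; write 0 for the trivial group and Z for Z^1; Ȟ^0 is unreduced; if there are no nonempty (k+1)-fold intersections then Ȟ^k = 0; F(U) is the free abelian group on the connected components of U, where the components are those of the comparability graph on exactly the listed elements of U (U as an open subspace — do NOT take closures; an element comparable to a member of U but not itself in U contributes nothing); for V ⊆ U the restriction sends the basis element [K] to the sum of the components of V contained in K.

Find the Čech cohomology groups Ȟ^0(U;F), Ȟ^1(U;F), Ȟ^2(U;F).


nonempty overlaps:
  V1={{p},{q},{u},{p,q},{p,r},{p,t},{p,u},{q,r},{q,t},{p,q,r}} V2={{t},{v},{p,t},{q,t},{r,v}} V3={{p},{r},{u},{p,q},{p,r},{p,t},{p,u},{q,r},{r,v},{p,q,r}} V4={{s}}
  V12={{p,t},{q,t}} V13={{p},{u},{p,q},{p,r},{p,t},{p,u},{q,r},{p,q,r}} V23={{p,t},{r,v}}
  V123={{p,t}}
components per intersection:
  V1: {{p},{q},{u},{p,q},{p,r},{p,t},{p,u},{q,r},{q,t},{p,q,r}}
  V2: {{t},{p,t},{q,t}} {{v},{r,v}}
  V3: {{p},{r},{u},{p,q},{p,r},{p,t},{p,u},{q,r},{r,v},{p,q,r}}
  V4: {{s}}
  V12: {{p,t}} {{q,t}}
  V13: {{p},{u},{p,q},{p,r},{p,t},{p,u},{q,r},{p,q,r}}
  V23: {{p,t}} {{r,v}}
  V123: {{p,t}}
C dims 5,5,1; δ0: rk 3, SNF 1^3; δ1: rk 1, SNF 1^1
degree 0: 5−3−0 = 2 → Ȟ^0 ≅ Z^2
degree 1: 5−1−3 = 1 → Ȟ^1 ≅ Z
degree 2: 1−0−1 = 0 → Ȟ^2 ≅ 0

Ȟ^0(U;F) ≅ Z^2, Ȟ^1(U;F) ≅ Z, Ȟ^2(U;F) ≅ 0


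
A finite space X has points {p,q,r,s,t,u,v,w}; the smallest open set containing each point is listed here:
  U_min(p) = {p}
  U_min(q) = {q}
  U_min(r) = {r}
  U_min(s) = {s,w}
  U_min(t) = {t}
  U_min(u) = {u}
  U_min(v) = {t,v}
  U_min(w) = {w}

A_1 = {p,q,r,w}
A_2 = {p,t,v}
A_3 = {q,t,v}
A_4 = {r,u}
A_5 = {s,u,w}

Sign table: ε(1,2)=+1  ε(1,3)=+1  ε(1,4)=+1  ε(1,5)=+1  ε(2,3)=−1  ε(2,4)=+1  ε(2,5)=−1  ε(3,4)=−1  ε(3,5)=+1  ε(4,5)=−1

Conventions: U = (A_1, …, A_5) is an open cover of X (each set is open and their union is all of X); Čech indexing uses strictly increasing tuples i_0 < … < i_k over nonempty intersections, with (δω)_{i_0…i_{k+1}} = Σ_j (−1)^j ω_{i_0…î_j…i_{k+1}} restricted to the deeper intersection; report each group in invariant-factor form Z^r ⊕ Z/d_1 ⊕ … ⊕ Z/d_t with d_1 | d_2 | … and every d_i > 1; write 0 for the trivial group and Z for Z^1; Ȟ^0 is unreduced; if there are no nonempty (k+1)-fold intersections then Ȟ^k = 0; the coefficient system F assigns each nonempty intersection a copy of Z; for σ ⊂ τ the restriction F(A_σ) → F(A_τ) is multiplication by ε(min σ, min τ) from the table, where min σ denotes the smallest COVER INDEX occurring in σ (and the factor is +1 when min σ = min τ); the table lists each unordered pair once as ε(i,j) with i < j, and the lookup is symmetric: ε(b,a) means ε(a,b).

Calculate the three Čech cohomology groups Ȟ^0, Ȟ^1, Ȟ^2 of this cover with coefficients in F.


Ȟ^0(U;F) ≅ 0,  Ȟ^1(U;F) ≅ Z ⊕ Z/2,  Ȟ^2(U;F) ≅ 0

nonempty overlaps:
  A12={p} A13={q} A14={r} A15={w} A23={t,v} A45={u}
C dims 5,6; δ0: rk 5, SNF 1^4·2
degree 0: 5−5−0 = 0 → Ȟ^0 ≅ 0
degree 1: 6−0−5 = 1 plus torsion [2] → Ȟ^1 ≅ Z ⊕ Z/2
degree 2: 0−0−0 = 0 → Ȟ^2 ≅ 0


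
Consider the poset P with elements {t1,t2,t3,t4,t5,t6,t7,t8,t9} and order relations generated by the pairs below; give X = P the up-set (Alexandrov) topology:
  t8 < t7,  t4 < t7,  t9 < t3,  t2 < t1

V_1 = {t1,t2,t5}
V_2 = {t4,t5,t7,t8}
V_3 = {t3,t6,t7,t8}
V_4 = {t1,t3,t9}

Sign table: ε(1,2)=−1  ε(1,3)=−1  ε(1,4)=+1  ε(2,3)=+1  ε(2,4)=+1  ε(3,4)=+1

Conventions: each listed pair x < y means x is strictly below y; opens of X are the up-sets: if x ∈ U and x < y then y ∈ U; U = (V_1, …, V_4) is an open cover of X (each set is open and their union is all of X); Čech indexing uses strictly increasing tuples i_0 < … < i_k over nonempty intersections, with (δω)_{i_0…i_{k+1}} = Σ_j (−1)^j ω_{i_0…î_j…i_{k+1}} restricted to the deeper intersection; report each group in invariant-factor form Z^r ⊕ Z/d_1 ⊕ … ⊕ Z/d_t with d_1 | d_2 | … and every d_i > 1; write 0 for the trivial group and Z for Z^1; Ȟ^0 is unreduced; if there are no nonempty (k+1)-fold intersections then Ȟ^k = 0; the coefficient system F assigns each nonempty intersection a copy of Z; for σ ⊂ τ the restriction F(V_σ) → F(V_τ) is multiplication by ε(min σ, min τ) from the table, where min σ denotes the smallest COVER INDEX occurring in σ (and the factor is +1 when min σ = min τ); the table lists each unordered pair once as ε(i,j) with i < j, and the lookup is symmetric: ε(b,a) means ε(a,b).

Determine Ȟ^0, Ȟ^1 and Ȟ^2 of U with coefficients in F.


cover nerve:
  V12={t5} V14={t1} V23={t7,t8} V34={t3}
C dims 4,4; δ0: rk 4, SNF 1^3·2
Ȟ^0: (4−4)−0=0 ⇒ 0
Ȟ^1: (4−0)−4=0 plus torsion [2] ⇒ Z/2
Ȟ^2: (0−0)−0=0 ⇒ 0

Ȟ^0(U;F) ≅ 0,  Ȟ^1(U;F) ≅ Z/2,  Ȟ^2(U;F) ≅ 0


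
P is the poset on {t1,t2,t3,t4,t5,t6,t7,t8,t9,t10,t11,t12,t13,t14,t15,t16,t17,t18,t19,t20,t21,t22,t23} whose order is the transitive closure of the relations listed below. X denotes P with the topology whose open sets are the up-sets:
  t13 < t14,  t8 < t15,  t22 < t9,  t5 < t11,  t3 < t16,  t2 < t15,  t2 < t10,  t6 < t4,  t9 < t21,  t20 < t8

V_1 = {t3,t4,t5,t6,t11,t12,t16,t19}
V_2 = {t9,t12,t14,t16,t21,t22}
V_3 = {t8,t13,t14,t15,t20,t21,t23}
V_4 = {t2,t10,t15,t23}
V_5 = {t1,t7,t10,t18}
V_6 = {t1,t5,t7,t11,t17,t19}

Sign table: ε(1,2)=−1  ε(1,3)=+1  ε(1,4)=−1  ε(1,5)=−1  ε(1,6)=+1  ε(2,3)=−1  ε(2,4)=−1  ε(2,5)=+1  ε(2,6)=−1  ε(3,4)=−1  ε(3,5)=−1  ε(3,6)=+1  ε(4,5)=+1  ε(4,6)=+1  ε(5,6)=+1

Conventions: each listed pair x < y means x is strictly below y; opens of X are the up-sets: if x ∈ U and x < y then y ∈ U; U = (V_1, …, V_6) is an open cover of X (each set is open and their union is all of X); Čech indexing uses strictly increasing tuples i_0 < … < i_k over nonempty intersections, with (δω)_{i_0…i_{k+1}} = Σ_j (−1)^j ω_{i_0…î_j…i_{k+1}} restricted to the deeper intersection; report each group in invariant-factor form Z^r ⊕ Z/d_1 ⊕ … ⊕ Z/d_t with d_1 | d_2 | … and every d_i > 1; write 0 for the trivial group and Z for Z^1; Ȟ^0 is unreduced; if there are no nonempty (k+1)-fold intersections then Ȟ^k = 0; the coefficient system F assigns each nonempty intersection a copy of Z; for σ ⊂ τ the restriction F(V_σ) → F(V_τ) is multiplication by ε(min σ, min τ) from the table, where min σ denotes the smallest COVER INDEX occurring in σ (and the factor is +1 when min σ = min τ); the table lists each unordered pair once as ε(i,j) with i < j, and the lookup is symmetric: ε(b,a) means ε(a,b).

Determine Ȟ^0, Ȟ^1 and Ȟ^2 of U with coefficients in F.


nerve of the cover:
  V12={t12,t16} V16={t5,t11,t19} V23={t14,t21} V34={t15,t23} V45={t10} V56={t1,t7}
C dims 6,6; δ0: rk 6, SNF 1^5·2
Ȟ^0 = (6 − 6) − 0 = 0, so Ȟ^0 ≅ 0
Ȟ^1 = (6 − 0) − 6 = 0 plus torsion [2], so Ȟ^1 ≅ Z/2
Ȟ^2 = (0 − 0) − 0 = 0, so Ȟ^2 ≅ 0

Ȟ^0(U;F) ≅ 0, Ȟ^1(U;F) ≅ Z/2 and Ȟ^2(U;F) ≅ 0


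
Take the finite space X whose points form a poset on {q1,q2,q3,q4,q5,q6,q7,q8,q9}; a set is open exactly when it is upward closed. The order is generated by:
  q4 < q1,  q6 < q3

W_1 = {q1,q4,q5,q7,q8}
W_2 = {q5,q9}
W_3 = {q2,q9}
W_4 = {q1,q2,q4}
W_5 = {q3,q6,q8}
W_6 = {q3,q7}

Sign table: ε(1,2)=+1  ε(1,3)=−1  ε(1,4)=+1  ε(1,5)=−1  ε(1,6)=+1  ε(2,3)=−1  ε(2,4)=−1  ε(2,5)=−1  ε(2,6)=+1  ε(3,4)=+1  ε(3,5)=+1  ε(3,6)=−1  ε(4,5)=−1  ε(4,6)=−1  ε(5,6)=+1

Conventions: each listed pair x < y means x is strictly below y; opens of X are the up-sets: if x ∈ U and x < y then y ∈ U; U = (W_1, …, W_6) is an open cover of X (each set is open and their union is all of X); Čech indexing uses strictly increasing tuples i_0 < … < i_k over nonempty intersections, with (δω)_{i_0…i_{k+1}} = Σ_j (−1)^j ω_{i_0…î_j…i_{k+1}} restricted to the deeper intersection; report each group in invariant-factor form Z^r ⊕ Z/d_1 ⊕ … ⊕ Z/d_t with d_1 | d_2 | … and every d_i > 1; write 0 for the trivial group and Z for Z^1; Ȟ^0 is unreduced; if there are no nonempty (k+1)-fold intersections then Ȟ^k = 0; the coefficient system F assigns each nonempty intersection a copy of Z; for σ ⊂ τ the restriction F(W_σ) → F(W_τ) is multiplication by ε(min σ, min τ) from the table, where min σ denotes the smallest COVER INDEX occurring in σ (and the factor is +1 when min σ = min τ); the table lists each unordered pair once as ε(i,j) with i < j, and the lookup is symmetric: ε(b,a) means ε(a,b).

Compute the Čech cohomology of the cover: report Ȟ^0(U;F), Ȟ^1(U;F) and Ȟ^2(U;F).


Ȟ^0(U;F) ≅ 0; Ȟ^1(U;F) ≅ Z ⊕ Z/2; Ȟ^2(U;F) ≅ 0

nonempty intersections:
  W12={q5} W14={q1,q4} W15={q8} W16={q7} W23={q9} W34={q2} W56={q3}
C dims 6,7; δ0: rk 6, SNF 1^5·2
Ȟ^0: (6−6)−0=0 ⇒ 0
Ȟ^1: (7−0)−6=1 plus torsion [2] ⇒ Z ⊕ Z/2
Ȟ^2: (0−0)−0=0 ⇒ 0


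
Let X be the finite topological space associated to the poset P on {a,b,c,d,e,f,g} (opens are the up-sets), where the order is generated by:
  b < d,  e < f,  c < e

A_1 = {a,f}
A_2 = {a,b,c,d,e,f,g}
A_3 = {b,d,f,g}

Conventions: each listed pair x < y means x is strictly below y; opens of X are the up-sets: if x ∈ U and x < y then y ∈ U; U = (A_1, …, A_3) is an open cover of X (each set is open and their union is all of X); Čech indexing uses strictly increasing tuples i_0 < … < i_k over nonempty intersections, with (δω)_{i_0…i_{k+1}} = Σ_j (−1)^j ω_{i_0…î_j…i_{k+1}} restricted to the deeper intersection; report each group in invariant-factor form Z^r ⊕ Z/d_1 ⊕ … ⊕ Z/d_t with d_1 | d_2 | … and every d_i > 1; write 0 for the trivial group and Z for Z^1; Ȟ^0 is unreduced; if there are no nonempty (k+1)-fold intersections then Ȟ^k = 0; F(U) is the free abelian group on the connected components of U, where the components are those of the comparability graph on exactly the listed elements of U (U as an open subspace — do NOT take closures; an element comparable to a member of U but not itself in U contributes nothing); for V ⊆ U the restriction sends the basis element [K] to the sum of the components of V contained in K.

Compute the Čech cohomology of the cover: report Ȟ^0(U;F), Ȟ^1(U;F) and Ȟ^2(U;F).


Ȟ^0 ≅ Z^4,  Ȟ^1 ≅ 0,  Ȟ^2 ≅ 0

nerve of the cover:
  A12={a,f} A13={f} A23={b,d,f,g}
  A123={f}
components per intersection:
  A1: {a} {f}
  A2: {a} {b,d} {c,e,f} {g}
  A3: {b,d} {f} {g}
  A12: {a} {f}
  A13: {f}
  A23: {b,d} {f} {g}
  A123: {f}
C dims 9,6,1; δ0: rk 5, SNF 1^5; δ1: rk 1, SNF 1^1
Ȟ^0 = (9 − 5) − 0 = 4, so Ȟ^0 ≅ Z^4
Ȟ^1 = (6 − 1) − 5 = 0, so Ȟ^1 ≅ 0
Ȟ^2 = (1 − 0) − 1 = 0, so Ȟ^2 ≅ 0


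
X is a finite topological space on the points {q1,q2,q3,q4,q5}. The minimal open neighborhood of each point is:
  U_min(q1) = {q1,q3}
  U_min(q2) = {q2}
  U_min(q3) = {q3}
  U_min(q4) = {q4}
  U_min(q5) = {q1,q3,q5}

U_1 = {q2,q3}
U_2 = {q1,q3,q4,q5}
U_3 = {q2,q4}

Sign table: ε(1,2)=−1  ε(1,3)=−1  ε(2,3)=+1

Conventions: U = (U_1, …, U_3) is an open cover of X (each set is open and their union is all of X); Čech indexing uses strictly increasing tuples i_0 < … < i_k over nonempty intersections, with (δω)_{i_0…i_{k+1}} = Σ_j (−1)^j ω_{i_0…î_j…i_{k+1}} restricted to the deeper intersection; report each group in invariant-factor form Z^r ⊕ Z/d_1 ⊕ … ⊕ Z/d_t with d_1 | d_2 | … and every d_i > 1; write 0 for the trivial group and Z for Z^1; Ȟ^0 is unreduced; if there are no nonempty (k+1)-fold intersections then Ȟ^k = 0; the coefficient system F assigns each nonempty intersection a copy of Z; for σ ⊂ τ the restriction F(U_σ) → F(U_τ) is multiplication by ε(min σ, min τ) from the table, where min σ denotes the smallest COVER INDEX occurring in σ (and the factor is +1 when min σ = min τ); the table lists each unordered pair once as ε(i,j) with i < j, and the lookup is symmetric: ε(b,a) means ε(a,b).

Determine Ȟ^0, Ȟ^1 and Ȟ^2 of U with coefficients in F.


intersection data:
  U12={q3} U13={q2} U23={q4}
C dims 3,3; δ0: rk 2, SNF 1^2
Ȟ^0 = (3 − 2) − 0 = 1, so Ȟ^0 ≅ Z
Ȟ^1 = (3 − 0) − 2 = 1, so Ȟ^1 ≅ Z
Ȟ^2 = (0 − 0) − 0 = 0, so Ȟ^2 ≅ 0

Ȟ^0 = Z,  Ȟ^1 = Z,  Ȟ^2 = 0


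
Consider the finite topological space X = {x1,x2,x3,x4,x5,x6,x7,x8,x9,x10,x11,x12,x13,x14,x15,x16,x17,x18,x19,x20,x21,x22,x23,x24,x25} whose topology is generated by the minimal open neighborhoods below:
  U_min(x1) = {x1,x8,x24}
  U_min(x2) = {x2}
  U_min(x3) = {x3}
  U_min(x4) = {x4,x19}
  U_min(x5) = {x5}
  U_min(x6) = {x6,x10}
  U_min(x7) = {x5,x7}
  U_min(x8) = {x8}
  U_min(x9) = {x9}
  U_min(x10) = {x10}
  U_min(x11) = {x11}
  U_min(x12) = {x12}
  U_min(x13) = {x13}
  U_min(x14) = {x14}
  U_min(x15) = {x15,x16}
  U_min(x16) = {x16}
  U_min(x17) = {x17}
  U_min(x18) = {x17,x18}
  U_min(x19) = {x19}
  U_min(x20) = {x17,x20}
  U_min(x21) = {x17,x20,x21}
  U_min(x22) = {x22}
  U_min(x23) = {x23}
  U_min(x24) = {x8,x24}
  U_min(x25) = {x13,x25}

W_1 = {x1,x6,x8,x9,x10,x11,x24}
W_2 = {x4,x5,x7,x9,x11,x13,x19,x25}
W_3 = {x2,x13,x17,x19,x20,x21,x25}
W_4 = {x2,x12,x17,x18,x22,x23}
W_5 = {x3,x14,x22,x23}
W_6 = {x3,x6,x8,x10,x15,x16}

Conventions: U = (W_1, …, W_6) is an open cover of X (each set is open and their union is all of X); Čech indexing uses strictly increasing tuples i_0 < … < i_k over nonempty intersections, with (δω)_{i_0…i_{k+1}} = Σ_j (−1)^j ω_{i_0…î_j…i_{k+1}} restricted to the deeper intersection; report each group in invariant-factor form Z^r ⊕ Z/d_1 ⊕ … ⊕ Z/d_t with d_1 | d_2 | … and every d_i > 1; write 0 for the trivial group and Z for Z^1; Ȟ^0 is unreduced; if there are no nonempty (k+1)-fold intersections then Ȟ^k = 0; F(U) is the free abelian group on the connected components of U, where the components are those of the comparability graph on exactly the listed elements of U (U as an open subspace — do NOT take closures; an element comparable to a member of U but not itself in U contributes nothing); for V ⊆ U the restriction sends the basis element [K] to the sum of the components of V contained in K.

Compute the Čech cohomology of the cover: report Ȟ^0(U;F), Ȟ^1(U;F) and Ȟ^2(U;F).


intersection data:
  W12={x9,x11} W16={x6,x8,x10} W23={x13,x19,x25} W34={x2,x17} W45={x22,x23} W56={x3}
components per intersection:
  W1: {x1,x8,x24} {x6,x10} {x9} {x11}
  W2: {x4,x19} {x5,x7} {x9} {x11} {x13,x25}
  W3: {x2} {x13,x25} {x17,x20,x21} {x19}
  W4: {x2} {x12} {x17,x18} {x22} {x23}
  W5: {x3} {x14} {x22} {x23}
  W6: {x3} {x6,x10} {x8} {x15,x16}
  W12: {x9} {x11}
  W16: {x6,x10} {x8}
  W23: {x13,x25} {x19}
  W34: {x2} {x17}
  W45: {x22} {x23}
  W56: {x3}
C dims 26,11; δ0: rk 11, SNF 1^11
Ȟ^0 = (26 − 11) − 0 = 15, so Ȟ^0 ≅ Z^15
Ȟ^1 = (11 − 0) − 11 = 0, so Ȟ^1 ≅ 0
Ȟ^2 = (0 − 0) − 0 = 0, so Ȟ^2 ≅ 0

Ȟ^0(U;F) ≅ Z^15,  Ȟ^1(U;F) ≅ 0,  Ȟ^2(U;F) ≅ 0


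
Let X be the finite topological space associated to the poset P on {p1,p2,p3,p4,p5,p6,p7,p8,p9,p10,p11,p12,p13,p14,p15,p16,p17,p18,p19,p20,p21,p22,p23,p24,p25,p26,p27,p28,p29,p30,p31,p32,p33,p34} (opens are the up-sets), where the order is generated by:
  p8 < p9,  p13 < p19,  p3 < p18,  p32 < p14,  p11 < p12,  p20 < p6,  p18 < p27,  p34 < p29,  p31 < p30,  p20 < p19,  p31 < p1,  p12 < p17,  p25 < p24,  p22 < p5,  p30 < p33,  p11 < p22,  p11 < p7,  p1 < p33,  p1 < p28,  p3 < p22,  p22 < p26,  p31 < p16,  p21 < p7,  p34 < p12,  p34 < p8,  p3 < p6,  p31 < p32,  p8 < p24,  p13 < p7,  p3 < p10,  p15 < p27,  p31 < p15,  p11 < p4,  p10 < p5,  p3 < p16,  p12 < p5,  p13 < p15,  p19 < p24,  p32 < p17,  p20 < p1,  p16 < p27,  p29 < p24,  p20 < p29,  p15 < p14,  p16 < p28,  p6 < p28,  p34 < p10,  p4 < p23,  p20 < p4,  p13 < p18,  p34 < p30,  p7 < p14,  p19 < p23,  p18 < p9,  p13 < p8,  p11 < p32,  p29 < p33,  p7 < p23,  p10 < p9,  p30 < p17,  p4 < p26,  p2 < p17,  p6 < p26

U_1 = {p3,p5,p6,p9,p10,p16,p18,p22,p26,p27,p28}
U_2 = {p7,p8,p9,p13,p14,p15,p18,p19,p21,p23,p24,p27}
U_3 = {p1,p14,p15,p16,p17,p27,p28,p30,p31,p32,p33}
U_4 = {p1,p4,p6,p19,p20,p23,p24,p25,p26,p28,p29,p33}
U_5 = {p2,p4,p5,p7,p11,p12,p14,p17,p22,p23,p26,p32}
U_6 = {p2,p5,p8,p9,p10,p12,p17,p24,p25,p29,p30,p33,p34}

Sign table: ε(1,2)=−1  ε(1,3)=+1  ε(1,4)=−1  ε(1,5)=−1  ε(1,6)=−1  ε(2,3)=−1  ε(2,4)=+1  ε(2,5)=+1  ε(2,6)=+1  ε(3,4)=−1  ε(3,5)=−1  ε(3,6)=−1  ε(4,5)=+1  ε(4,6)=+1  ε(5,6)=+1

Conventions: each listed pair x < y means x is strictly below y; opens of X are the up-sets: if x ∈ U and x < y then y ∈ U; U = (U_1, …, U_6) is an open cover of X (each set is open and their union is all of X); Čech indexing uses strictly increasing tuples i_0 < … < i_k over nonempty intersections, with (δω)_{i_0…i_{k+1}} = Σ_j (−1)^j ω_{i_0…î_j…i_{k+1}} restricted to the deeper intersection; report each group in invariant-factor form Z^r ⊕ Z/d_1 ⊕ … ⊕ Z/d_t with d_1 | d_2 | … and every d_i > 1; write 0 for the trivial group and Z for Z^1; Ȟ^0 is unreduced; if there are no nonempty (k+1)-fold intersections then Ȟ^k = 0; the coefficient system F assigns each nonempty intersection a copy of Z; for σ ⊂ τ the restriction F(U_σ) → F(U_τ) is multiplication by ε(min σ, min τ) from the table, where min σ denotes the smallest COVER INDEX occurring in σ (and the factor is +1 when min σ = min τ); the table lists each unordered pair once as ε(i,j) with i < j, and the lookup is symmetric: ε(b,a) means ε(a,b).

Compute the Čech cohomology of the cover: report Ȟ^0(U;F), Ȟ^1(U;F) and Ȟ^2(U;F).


nerve simplices:
  U12={p9,p18,p27} U13={p16,p27,p28} U14={p6,p26,p28} U15={p5,p22,p26} U16={p5,p9,p10} U23={p14,p15,p27} U24={p19,p23,p24} U25={p7,p14,p23} U26={p8,p9,p24} U34={p1,p28,p33} U35={p14,p17,p32} U36={p17,p30,p33} U45={p4,p23,p26} U46={p24,p25,p29,p33} U56={p2,p5,p12,p17}
  U123={p27} U126={p9} U134={p28} U145={p26} U156={p5} U235={p14} U245={p23} U246={p24} U346={p33} U356={p17}
C dims 6,15,10; δ0: rk 5, SNF 1^5; δ1: rk 10, SNF 1^9·2
degree 0: 6−5−0 = 1 → Ȟ^0 ≅ Z
degree 1: 15−10−5 = 0 → Ȟ^1 ≅ 0
degree 2: 10−0−10 = 0 plus torsion [2] → Ȟ^2 ≅ Z/2

Ȟ^0(U;F) ≅ Z; Ȟ^1(U;F) ≅ 0; Ȟ^2(U;F) ≅ Z/2


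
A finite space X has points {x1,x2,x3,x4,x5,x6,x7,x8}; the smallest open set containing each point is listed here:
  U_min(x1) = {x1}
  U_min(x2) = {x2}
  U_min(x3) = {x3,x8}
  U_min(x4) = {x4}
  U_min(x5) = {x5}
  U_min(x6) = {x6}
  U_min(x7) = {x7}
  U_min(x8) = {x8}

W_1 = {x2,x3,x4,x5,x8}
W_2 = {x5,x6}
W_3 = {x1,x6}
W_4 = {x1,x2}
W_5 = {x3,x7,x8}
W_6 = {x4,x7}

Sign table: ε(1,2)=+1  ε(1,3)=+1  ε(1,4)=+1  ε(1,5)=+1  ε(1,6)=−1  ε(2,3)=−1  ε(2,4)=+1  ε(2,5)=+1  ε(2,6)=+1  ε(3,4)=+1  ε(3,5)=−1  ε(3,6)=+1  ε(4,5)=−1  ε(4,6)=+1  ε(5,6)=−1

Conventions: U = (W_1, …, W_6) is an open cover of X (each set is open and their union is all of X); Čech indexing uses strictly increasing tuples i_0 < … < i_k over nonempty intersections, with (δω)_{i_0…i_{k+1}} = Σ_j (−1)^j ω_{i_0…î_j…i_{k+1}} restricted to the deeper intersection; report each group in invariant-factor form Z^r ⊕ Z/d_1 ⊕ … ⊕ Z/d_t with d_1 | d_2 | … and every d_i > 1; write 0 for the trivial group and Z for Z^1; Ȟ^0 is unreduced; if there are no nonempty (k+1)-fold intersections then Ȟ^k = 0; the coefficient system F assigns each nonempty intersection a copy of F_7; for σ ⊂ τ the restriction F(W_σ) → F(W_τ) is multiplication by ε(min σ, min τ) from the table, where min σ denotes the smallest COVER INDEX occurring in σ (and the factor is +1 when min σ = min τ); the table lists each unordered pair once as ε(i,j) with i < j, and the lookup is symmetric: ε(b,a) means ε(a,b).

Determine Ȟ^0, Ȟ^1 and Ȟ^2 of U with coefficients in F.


Ȟ^0 = 0, Ȟ^1 = Z/7 and Ȟ^2 = 0

intersection data:
  W12={x5} W14={x2} W15={x3,x8} W16={x4} W23={x6} W34={x1} W56={x7}
C dims 6,7; δ0: rk_F7 6
Ȟ^0 = (6 − 6) − 0 = 0, so Ȟ^0 ≅ 0
Ȟ^1 = (7 − 0) − 6 = 1, so Ȟ^1 ≅ Z/7
Ȟ^2 = (0 − 0) − 0 = 0, so Ȟ^2 ≅ 0


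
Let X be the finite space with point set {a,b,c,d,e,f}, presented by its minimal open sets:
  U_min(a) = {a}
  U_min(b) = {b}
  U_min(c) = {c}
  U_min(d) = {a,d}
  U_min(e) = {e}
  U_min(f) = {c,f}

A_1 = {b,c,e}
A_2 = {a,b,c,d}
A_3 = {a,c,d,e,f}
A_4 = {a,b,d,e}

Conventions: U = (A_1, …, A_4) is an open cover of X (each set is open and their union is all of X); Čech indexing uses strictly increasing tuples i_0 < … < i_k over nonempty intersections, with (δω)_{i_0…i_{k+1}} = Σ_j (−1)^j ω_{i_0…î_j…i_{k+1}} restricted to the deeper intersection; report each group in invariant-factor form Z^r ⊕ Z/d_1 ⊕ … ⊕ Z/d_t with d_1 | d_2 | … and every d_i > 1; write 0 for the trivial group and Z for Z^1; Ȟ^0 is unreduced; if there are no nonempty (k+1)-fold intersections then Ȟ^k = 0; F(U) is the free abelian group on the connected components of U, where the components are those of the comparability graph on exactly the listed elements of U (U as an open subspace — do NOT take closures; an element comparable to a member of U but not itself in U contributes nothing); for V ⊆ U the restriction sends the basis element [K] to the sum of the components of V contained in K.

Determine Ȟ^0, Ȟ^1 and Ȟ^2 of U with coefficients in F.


cover nerve:
  A12={b,c} A13={c,e} A14={b,e} A23={a,c,d} A24={a,b,d} A34={a,d,e}
  A123={c} A124={b} A134={e} A234={a,d}
components per intersection:
  A1: {b} {c} {e}
  A2: {a,d} {b} {c}
  A3: {a,d} {c,f} {e}
  A4: {a,d} {b} {e}
  A12: {b} {c}
  A13: {c} {e}
  A14: {b} {e}
  A23: {a,d} {c}
  A24: {a,d} {b}
  A34: {a,d} {e}
  A123: {c}
  A124: {b}
  A134: {e}
  A234: {a,d}
C dims 12,12,4; δ0: rk 8, SNF 1^8; δ1: rk 4, SNF 1^4
Ȟ^0: (12−8)−0=4 ⇒ Z^4
Ȟ^1: (12−4)−8=0 ⇒ 0
Ȟ^2: (4−0)−4=0 ⇒ 0

Ȟ^0(U;F) ≅ Z^4,  Ȟ^1(U;F) ≅ 0,  Ȟ^2(U;F) ≅ 0


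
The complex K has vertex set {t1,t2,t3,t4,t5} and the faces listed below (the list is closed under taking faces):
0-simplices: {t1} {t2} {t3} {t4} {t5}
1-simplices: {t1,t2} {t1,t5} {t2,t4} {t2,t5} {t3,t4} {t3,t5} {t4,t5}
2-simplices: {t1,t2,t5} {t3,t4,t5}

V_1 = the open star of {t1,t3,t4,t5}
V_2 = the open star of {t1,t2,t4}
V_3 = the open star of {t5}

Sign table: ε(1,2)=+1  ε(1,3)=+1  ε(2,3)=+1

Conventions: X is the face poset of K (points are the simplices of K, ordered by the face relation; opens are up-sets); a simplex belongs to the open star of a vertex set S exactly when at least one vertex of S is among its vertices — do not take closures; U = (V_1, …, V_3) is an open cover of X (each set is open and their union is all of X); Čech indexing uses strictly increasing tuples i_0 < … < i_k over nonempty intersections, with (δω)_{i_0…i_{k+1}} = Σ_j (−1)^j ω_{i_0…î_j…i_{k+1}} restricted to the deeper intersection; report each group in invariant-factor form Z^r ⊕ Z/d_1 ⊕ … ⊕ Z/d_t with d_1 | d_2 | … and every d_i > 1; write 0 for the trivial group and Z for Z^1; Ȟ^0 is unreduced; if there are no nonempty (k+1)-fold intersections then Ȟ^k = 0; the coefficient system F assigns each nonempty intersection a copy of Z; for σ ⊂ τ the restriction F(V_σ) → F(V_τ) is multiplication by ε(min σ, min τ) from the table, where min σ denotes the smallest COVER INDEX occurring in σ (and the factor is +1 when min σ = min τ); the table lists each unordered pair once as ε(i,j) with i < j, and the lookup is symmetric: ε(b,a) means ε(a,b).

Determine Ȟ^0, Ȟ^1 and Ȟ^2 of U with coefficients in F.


cover nerve:
  V1={{t1},{t3},{t4},{t5},{t1,t2},{t1,t5},{t2,t4},{t2,t5},{t3,t4},{t3,t5},{t4,t5},{t1,t2,t5},{t3,t4,t5}} V2={{t1},{t2},{t4},{t1,t2},{t1,t5},{t2,t4},{t2,t5},{t3,t4},{t4,t5},{t1,t2,t5},{t3,t4,t5}} V3={{t5},{t1,t5},{t2,t5},{t3,t5},{t4,t5},{t1,t2,t5},{t3,t4,t5}}
  V12={{t1},{t4},{t1,t2},{t1,t5},{t2,t4},{t2,t5},{t3,t4},{t4,t5},{t1,t2,t5},{t3,t4,t5}} V13={{t5},{t1,t5},{t2,t5},{t3,t5},{t4,t5},{t1,t2,t5},{t3,t4,t5}} V23={{t1,t5},{t2,t5},{t4,t5},{t1,t2,t5},{t3,t4,t5}}
  V123={{t1,t5},{t2,t5},{t4,t5},{t1,t2,t5},{t3,t4,t5}}
C dims 3,3,1; δ0: rk 2, SNF 1^2; δ1: rk 1, SNF 1^1
Ȟ^0: (3−2)−0=1 ⇒ Z
Ȟ^1: (3−1)−2=0 ⇒ 0
Ȟ^2: (1−0)−1=0 ⇒ 0

Ȟ^0(U;F) ≅ Z, Ȟ^1(U;F) ≅ 0, Ȟ^2(U;F) ≅ 0


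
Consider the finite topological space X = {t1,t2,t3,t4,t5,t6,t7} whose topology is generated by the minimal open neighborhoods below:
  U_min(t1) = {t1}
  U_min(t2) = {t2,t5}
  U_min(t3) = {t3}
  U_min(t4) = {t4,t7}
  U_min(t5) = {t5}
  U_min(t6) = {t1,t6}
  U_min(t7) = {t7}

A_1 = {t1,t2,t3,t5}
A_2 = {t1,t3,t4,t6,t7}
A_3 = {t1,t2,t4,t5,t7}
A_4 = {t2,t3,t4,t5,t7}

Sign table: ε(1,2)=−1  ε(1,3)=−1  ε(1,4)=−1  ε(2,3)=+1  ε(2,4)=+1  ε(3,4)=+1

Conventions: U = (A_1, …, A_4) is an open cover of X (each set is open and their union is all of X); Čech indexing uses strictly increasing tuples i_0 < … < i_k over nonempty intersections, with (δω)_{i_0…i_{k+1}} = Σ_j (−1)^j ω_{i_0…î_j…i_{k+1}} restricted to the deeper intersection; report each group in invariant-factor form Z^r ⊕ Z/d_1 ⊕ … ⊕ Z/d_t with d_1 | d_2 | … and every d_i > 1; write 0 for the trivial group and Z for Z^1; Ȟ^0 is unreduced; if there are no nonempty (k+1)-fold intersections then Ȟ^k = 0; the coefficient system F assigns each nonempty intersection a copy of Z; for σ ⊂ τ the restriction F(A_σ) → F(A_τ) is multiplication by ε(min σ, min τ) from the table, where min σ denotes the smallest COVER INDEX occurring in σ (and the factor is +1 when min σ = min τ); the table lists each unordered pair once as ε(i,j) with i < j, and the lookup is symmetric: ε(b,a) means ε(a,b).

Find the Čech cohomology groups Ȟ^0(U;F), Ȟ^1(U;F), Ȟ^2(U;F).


intersection data:
  A12={t1,t3} A13={t1,t2,t5} A14={t2,t3,t5} A23={t1,t4,t7} A24={t3,t4,t7} A34={t2,t4,t5,t7}
  A123={t1} A124={t3} A134={t2,t5} A234={t4,t7}
C dims 4,6,4; δ0: rk 3, SNF 1^3; δ1: rk 3, SNF 1^3
Ȟ^0 = (4 − 3) − 0 = 1, so Ȟ^0 ≅ Z
Ȟ^1 = (6 − 3) − 3 = 0, so Ȟ^1 ≅ 0
Ȟ^2 = (4 − 0) − 3 = 1, so Ȟ^2 ≅ Z

Ȟ^0 = Z; Ȟ^1 = 0; Ȟ^2 = Z


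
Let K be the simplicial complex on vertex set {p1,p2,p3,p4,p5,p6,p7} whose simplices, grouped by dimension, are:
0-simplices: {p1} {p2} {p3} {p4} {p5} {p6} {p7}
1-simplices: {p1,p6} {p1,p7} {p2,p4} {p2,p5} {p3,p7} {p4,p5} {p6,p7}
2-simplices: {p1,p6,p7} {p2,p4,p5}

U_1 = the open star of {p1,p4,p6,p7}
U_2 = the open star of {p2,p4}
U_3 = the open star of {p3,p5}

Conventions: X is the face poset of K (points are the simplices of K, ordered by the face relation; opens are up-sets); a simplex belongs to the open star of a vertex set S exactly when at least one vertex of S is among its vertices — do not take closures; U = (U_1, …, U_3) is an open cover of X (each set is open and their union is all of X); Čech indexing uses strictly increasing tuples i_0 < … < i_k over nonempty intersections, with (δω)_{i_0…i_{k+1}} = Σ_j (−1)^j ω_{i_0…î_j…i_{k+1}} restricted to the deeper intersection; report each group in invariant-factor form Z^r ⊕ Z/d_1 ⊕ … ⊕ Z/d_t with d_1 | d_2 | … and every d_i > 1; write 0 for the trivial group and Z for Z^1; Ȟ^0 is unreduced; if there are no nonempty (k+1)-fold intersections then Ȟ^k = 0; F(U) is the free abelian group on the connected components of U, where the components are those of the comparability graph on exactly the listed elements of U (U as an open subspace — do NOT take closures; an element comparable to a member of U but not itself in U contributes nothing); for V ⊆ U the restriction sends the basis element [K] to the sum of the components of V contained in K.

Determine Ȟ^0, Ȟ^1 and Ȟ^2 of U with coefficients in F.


Ȟ^0(U;F) ≅ Z^2, Ȟ^1(U;F) ≅ 0 and Ȟ^2(U;F) ≅ 0

cover nerve:
  U1={{p1},{p4},{p6},{p7},{p1,p6},{p1,p7},{p2,p4},{p3,p7},{p4,p5},{p6,p7},{p1,p6,p7},{p2,p4,p5}} U2={{p2},{p4},{p2,p4},{p2,p5},{p4,p5},{p2,p4,p5}} U3={{p3},{p5},{p2,p5},{p3,p7},{p4,p5},{p2,p4,p5}}
  U12={{p4},{p2,p4},{p4,p5},{p2,p4,p5}} U13={{p3,p7},{p4,p5},{p2,p4,p5}} U23={{p2,p5},{p4,p5},{p2,p4,p5}}
  U123={{p4,p5},{p2,p4,p5}}
components per intersection:
  U1: {{p1},{p6},{p7},{p1,p6},{p1,p7},{p3,p7},{p6,p7},{p1,p6,p7}} {{p4},{p2,p4},{p4,p5},{p2,p4,p5}}
  U2: {{p2},{p4},{p2,p4},{p2,p5},{p4,p5},{p2,p4,p5}}
  U3: {{p3},{p3,p7}} {{p5},{p2,p5},{p4,p5},{p2,p4,p5}}
  U12: {{p4},{p2,p4},{p4,p5},{p2,p4,p5}}
  U13: {{p3,p7}} {{p4,p5},{p2,p4,p5}}
  U23: {{p2,p5},{p4,p5},{p2,p4,p5}}
  U123: {{p4,p5},{p2,p4,p5}}
C dims 5,4,1; δ0: rk 3, SNF 1^3; δ1: rk 1, SNF 1^1
Ȟ^0: (5−3)−0=2 ⇒ Z^2
Ȟ^1: (4−1)−3=0 ⇒ 0
Ȟ^2: (1−0)−1=0 ⇒ 0


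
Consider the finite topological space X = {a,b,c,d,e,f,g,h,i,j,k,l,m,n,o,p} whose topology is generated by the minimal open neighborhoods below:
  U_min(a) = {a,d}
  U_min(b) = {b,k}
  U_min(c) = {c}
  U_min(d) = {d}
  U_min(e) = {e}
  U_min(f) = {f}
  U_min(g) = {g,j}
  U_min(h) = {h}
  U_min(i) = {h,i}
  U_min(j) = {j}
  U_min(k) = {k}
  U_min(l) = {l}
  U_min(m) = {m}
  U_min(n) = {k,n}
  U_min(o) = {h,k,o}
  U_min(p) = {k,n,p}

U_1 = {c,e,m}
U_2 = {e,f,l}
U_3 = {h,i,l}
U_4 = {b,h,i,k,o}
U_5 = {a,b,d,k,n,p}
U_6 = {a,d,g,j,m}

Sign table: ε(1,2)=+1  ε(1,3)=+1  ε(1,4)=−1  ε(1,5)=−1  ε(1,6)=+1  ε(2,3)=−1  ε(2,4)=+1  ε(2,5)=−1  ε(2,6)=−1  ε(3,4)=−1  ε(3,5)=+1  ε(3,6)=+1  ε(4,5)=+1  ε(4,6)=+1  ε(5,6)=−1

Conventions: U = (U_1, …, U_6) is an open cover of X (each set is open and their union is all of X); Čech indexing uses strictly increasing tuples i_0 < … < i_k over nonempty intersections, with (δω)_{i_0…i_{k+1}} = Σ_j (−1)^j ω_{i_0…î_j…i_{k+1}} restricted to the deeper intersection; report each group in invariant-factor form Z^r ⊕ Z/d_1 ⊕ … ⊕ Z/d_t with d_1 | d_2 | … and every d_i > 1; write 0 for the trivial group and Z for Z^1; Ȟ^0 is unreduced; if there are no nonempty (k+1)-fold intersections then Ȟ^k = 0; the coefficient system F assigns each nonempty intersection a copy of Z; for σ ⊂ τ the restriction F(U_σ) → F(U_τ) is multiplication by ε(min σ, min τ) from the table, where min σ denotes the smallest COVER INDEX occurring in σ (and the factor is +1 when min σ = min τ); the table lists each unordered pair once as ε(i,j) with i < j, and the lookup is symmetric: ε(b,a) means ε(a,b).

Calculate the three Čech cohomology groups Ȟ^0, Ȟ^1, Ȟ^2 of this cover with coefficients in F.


Ȟ^0 = 0,  Ȟ^1 = Z/2,  Ȟ^2 = 0

nonempty overlaps:
  U12={e} U16={m} U23={l} U34={h,i} U45={b,k} U56={a,d}
C dims 6,6; δ0: rk 6, SNF 1^5·2
degree 0: 6−6−0 = 0 → Ȟ^0 ≅ 0
degree 1: 6−0−6 = 0 plus torsion [2] → Ȟ^1 ≅ Z/2
degree 2: 0−0−0 = 0 → Ȟ^2 ≅ 0
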